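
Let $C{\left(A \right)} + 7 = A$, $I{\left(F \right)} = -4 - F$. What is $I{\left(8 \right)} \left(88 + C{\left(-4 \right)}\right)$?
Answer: $-924$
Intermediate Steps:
$C{\left(A \right)} = -7 + A$
$I{\left(8 \right)} \left(88 + C{\left(-4 \right)}\right) = \left(-4 - 8\right) \left(88 - 11\right) = \left(-12\right) 77 = -924$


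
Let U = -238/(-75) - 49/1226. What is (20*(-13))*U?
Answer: -7490938/9195 ≈ -814.67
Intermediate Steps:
U = 288113/91950 (U = -238*(-1/75) - 49*1/1226 = 238/75 - 49/1226 = 288113/91950 ≈ 3.1334)
(20*(-13))*U = (20*(-13))*(288113/91950) = -260*288113/91950 = -7490938/9195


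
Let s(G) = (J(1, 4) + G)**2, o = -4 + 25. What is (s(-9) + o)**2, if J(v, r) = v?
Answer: 7225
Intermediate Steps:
o = 21
s(G) = (1 + G)**2
(s(-9) + o)**2 = ((1 - 9)**2 + 21)**2 = ((-8)**2 + 21)**2 = (64 + 21)**2 = 85**2 = 7225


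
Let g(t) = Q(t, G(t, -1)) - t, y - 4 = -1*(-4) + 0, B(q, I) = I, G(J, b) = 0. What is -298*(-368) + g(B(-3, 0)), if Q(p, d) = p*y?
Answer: 109664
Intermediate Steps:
y = 8 (y = 4 + (-1*(-4) + 0) = 4 + (4 + 0) = 4 + 4 = 8)
Q(p, d) = 8*p (Q(p, d) = p*8 = 8*p)
g(t) = 7*t (g(t) = 8*t - t = 7*t)
-298*(-368) + g(B(-3, 0)) = -298*(-368) + 7*0 = 109664 + 0 = 109664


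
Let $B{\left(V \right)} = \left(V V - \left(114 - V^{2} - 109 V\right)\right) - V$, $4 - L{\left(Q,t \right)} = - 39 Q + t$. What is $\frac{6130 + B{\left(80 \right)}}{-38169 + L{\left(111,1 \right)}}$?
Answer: $- \frac{9152}{11279} \approx -0.81142$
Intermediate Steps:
$L{\left(Q,t \right)} = 4 - t + 39 Q$ ($L{\left(Q,t \right)} = 4 - \left(- 39 Q + t\right) = 4 - \left(t - 39 Q\right) = 4 + \left(- t + 39 Q\right) = 4 - t + 39 Q$)
$B{\left(V \right)} = -114 + 2 V^{2} + 108 V$ ($B{\left(V \right)} = \left(V^{2} + \left(-114 + V^{2} + 109 V\right)\right) - V = \left(-114 + 2 V^{2} + 109 V\right) - V = -114 + 2 V^{2} + 108 V$)
$\frac{6130 + B{\left(80 \right)}}{-38169 + L{\left(111,1 \right)}} = \frac{6130 + \left(-114 + 2 \cdot 80^{2} + 108 \cdot 80\right)}{-38169 + \left(4 - 1 + 39 \cdot 111\right)} = \frac{6130 + \left(-114 + 2 \cdot 6400 + 8640\right)}{-38169 + \left(4 - 1 + 4329\right)} = \frac{6130 + \left(-114 + 12800 + 8640\right)}{-38169 + 4332} = \frac{6130 + 21326}{-33837} = 27456 \left(- \frac{1}{33837}\right) = - \frac{9152}{11279}$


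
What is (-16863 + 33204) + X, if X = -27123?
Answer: -10782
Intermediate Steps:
(-16863 + 33204) + X = (-16863 + 33204) - 27123 = 16341 - 27123 = -10782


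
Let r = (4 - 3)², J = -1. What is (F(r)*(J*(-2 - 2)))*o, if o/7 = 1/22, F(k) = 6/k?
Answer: 84/11 ≈ 7.6364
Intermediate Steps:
r = 1 (r = 1² = 1)
o = 7/22 ≈ 0.31818
(F(r)*(J*(-2 - 2)))*o = ((6/1)*(-(-2 - 2)))*(7/22) = ((6*1)*(-1*(-4)))*(7/22) = (6*4)*(7/22) = 24*(7/22) = 84/11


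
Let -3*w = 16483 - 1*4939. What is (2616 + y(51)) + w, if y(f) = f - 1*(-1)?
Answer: -1180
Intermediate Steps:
w = -3848 (w = -(16483 - 1*4939)/3 = -(16483 - 4939)/3 = -⅓*11544 = -3848)
y(f) = 1 + f (y(f) = f + 1 = 1 + f)
(2616 + y(51)) + w = (2616 + (1 + 51)) - 3848 = (2616 + 52) - 3848 = 2668 - 3848 = -1180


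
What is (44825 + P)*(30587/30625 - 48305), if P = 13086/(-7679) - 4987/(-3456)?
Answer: -97764879365002195487/45152520000 ≈ -2.1652e+9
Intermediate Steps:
P = -6930043/26538624 (P = 13086*(-1/7679) - 4987*(-1/3456) = -13086/7679 + 4987/3456 = -6930043/26538624 ≈ -0.26113)
(44825 + P)*(30587/30625 - 48305) = (44825 - 6930043/26538624)*(30587/30625 - 48305) = 1189586890757*(30587*(1/30625) - 48305)/26538624 = 1189586890757*(30587/30625 - 48305)/26538624 = (1189586890757/26538624)*(-1479310038/30625) = -97764879365002195487/45152520000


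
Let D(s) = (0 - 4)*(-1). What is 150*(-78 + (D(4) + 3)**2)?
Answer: -4350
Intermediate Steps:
D(s) = 4 (D(s) = -4*(-1) = 4)
150*(-78 + (D(4) + 3)**2) = 150*(-78 + (4 + 3)**2) = 150*(-78 + 7**2) = 150*(-78 + 49) = 150*(-29) = -4350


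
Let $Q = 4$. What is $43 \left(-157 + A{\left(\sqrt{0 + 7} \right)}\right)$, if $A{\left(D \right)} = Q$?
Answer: $-6579$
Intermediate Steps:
$A{\left(D \right)} = 4$
$43 \left(-157 + A{\left(\sqrt{0 + 7} \right)}\right) = 43 \left(-157 + 4\right) = 43 \left(-153\right) = -6579$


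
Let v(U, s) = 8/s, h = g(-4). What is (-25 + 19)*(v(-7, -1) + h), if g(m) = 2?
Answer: 36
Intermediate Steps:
h = 2
(-25 + 19)*(v(-7, -1) + h) = (-25 + 19)*(8/(-1) + 2) = -6*(8*(-1) + 2) = -6*(-8 + 2) = -6*(-6) = 36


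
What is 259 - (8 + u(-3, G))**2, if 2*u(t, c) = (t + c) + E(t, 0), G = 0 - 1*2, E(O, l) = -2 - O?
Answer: 223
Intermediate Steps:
G = -2 (G = 0 - 2 = -2)
u(t, c) = -1 + c/2 (u(t, c) = ((t + c) + (-2 - t))/2 = ((c + t) + (-2 - t))/2 = (-2 + c)/2 = -1 + c/2)
259 - (8 + u(-3, G))**2 = 259 - (8 + (-1 + (1/2)*(-2)))**2 = 259 - (8 + (-1 - 1))**2 = 259 - (8 - 2)**2 = 259 - 1*6**2 = 259 - 1*36 = 259 - 36 = 223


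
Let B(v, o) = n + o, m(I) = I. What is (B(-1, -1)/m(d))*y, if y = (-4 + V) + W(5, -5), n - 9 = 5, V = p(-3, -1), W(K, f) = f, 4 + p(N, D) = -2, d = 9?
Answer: -65/3 ≈ -21.667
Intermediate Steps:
p(N, D) = -6 (p(N, D) = -4 - 2 = -6)
V = -6
n = 14 (n = 9 + 5 = 14)
B(v, o) = 14 + o
y = -15 (y = (-4 - 6) - 5 = -10 - 5 = -15)
(B(-1, -1)/m(d))*y = ((14 - 1)/9)*(-15) = (13*(1/9))*(-15) = (13/9)*(-15) = -65/3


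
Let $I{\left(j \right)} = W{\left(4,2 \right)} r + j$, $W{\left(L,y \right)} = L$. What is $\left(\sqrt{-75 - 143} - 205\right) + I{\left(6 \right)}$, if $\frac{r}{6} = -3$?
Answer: $-271 + i \sqrt{218} \approx -271.0 + 14.765 i$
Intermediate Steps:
$r = -18$ ($r = 6 \left(-3\right) = -18$)
$I{\left(j \right)} = -72 + j$ ($I{\left(j \right)} = 4 \left(-18\right) + j = -72 + j$)
$\left(\sqrt{-75 - 143} - 205\right) + I{\left(6 \right)} = \left(\sqrt{-75 - 143} - 205\right) + \left(-72 + 6\right) = \left(\sqrt{-218} - 205\right) - 66 = \left(i \sqrt{218} - 205\right) - 66 = \left(-205 + i \sqrt{218}\right) - 66 = -271 + i \sqrt{218}$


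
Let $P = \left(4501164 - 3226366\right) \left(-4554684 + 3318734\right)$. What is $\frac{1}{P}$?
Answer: $- \frac{1}{1575586588100} \approx -6.3468 \cdot 10^{-13}$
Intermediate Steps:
$P = -1575586588100$ ($P = 1274798 \left(-1235950\right) = -1575586588100$)
$\frac{1}{P} = \frac{1}{-1575586588100} = - \frac{1}{1575586588100}$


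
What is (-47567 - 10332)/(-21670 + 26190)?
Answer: -57899/4520 ≈ -12.810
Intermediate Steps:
(-47567 - 10332)/(-21670 + 26190) = -57899/4520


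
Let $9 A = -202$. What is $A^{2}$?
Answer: $\frac{40804}{81} \approx 503.75$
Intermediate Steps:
$A = - \frac{202}{9}$ ($A = \frac{1}{9} \left(-202\right) = - \frac{202}{9} \approx -22.444$)
$A^{2} = \left(- \frac{202}{9}\right)^{2} = \frac{40804}{81}$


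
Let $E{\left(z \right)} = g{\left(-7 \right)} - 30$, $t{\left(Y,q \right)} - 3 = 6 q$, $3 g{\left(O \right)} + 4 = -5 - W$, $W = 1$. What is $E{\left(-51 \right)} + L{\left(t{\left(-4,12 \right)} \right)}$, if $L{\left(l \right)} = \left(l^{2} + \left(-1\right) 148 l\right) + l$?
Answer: $- \frac{16300}{3} \approx -5433.3$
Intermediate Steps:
$g{\left(O \right)} = - \frac{10}{3}$ ($g{\left(O \right)} = - \frac{4}{3} + \frac{-5 - 1}{3} = - \frac{4}{3} + \frac{1}{3} \left(-6\right) = - \frac{4}{3} - 2 = - \frac{10}{3}$)
$t{\left(Y,q \right)} = 3 + 6 q$
$E{\left(z \right)} = - \frac{100}{3}$ ($E{\left(z \right)} = - \frac{10}{3} - 30 = - \frac{100}{3}$)
$L{\left(l \right)} = l^{2} - 147 l$ ($L{\left(l \right)} = \left(l^{2} - 148 l\right) + l = l^{2} - 147 l$)
$E{\left(-51 \right)} + L{\left(t{\left(-4,12 \right)} \right)} = - \frac{100}{3} + \left(3 + 6 \cdot 12\right) \left(-147 + \left(3 + 6 \cdot 12\right)\right) = - \frac{100}{3} + \left(3 + 72\right) \left(-147 + \left(3 + 72\right)\right) = - \frac{100}{3} + 75 \left(-147 + 75\right) = - \frac{100}{3} + 75 \left(-72\right) = - \frac{100}{3} - 5400 = - \frac{16300}{3}$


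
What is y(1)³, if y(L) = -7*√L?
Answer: -343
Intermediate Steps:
y(1)³ = (-7*√1)³ = (-7*1)³ = (-7)³ = -343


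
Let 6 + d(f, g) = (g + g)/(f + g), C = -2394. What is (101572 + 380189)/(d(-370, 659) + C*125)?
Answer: -139228929/86483666 ≈ -1.6099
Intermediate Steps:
d(f, g) = -6 + 2*g/(f + g) (d(f, g) = -6 + (g + g)/(f + g) = -6 + (2*g)/(f + g) = -6 + 2*g/(f + g))
(101572 + 380189)/(d(-370, 659) + C*125) = (101572 + 380189)/(2*(-3*(-370) - 2*659)/(-370 + 659) - 2394*125) = 481761/(2*(1110 - 1318)/289 - 299250) = 481761/(2*(1/289)*(-208) - 299250) = 481761/(-416/289 - 299250) = 481761/(-86483666/289) = 481761*(-289/86483666) = -139228929/86483666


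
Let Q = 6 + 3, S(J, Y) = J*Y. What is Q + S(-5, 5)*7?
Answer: -166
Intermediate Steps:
Q = 9
Q + S(-5, 5)*7 = 9 - 5*5*7 = 9 - 25*7 = 9 - 175 = -166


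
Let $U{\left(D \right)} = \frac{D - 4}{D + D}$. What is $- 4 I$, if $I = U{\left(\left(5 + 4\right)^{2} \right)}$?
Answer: $- \frac{154}{81} \approx -1.9012$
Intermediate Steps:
$U{\left(D \right)} = \frac{-4 + D}{2 D}$
$I = \frac{77}{162}$ ($I = \frac{-4 + \left(5 + 4\right)^{2}}{2 \left(5 + 4\right)^{2}} = \frac{-4 + 9^{2}}{2 \cdot 9^{2}} = \frac{-4 + 81}{2 \cdot 81} = \frac{1}{2} \cdot \frac{1}{81} \cdot 77 = \frac{77}{162} \approx 0.47531$)
$- 4 I = \left(-4\right) \frac{77}{162} = - \frac{154}{81}$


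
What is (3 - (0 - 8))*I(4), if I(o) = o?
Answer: 44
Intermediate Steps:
(3 - (0 - 8))*I(4) = (3 - (0 - 8))*4 = (3 - 1*(-8))*4 = (3 + 8)*4 = 11*4 = 44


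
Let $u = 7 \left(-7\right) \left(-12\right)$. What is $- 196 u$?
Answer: $-115248$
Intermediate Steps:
$u = 588$ ($u = \left(-49\right) \left(-12\right) = 588$)
$- 196 u = \left(-196\right) 588 = -115248$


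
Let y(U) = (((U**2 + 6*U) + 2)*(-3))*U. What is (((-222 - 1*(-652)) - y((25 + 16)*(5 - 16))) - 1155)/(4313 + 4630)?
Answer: -271543766/8943 ≈ -30364.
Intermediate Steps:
y(U) = U*(-6 - 18*U - 3*U**2) (y(U) = ((2 + U**2 + 6*U)*(-3))*U = (-6 - 18*U - 3*U**2)*U = U*(-6 - 18*U - 3*U**2))
(((-222 - 1*(-652)) - y((25 + 16)*(5 - 16))) - 1155)/(4313 + 4630) = (((-222 - 1*(-652)) - (-3)*(25 + 16)*(5 - 16)*(2 + ((25 + 16)*(5 - 16))**2 + 6*((25 + 16)*(5 - 16)))) - 1155)/(4313 + 4630) = (((-222 + 652) - (-3)*41*(-11)*(2 + (41*(-11))**2 + 6*(41*(-11)))) - 1155)/8943 = ((430 - (-3)*(-451)*(2 + (-451)**2 + 6*(-451))) - 1155)*(1/8943) = ((430 - (-3)*(-451)*(2 + 203401 - 2706)) - 1155)*(1/8943) = ((430 - (-3)*(-451)*200697) - 1155)*(1/8943) = ((430 - 1*271543041) - 1155)*(1/8943) = ((430 - 271543041) - 1155)*(1/8943) = (-271542611 - 1155)*(1/8943) = -271543766*1/8943 = -271543766/8943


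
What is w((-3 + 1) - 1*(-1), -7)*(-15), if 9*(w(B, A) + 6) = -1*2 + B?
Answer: 95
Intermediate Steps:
w(B, A) = -56/9 + B/9 (w(B, A) = -6 + (-1*2 + B)/9 = -6 + (-2 + B)/9 = -6 + (-2/9 + B/9) = -56/9 + B/9)
w((-3 + 1) - 1*(-1), -7)*(-15) = (-56/9 + ((-3 + 1) - 1*(-1))/9)*(-15) = (-56/9 + (-2 + 1)/9)*(-15) = (-56/9 + (1/9)*(-1))*(-15) = (-56/9 - 1/9)*(-15) = -19/3*(-15) = 95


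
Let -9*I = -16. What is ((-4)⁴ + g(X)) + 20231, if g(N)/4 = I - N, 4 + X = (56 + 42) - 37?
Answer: 182395/9 ≈ 20266.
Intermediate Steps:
I = 16/9 (I = -⅑*(-16) = 16/9 ≈ 1.7778)
X = 57 (X = -4 + ((56 + 42) - 37) = -4 + (98 - 37) = -4 + 61 = 57)
g(N) = 64/9 - 4*N (g(N) = 4*(16/9 - N) = 64/9 - 4*N)
((-4)⁴ + g(X)) + 20231 = ((-4)⁴ + (64/9 - 4*57)) + 20231 = (256 + (64/9 - 228)) + 20231 = (256 - 1988/9) + 20231 = 316/9 + 20231 = 182395/9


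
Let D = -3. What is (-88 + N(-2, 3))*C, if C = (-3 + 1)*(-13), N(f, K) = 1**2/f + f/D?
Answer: -6851/3 ≈ -2283.7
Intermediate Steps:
N(f, K) = 1/f - f/3 (N(f, K) = 1**2/f + f/(-3) = 1/f + f*(-1/3) = 1/f - f/3)
C = 26 (C = -2*(-13) = 26)
(-88 + N(-2, 3))*C = (-88 + (1/(-2) - 1/3*(-2)))*26 = (-88 + (-1/2 + 2/3))*26 = (-88 + 1/6)*26 = -527/6*26 = -6851/3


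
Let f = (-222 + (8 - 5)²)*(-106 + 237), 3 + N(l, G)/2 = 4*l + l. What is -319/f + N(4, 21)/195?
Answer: 112323/604565 ≈ 0.18579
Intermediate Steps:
N(l, G) = -6 + 10*l (N(l, G) = -6 + 2*(4*l + l) = -6 + 2*(5*l) = -6 + 10*l)
f = -27903 (f = (-222 + 3²)*131 = (-222 + 9)*131 = -213*131 = -27903)
-319/f + N(4, 21)/195 = -319/(-27903) + (-6 + 10*4)/195 = -319*(-1/27903) + (-6 + 40)*(1/195) = 319/27903 + 34*(1/195) = 319/27903 + 34/195 = 112323/604565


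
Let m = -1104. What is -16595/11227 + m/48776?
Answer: -102729041/68451019 ≈ -1.5008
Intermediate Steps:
-16595/11227 + m/48776 = -16595/11227 - 1104/48776 = -16595*1/11227 - 1104*1/48776 = -16595/11227 - 138/6097 = -102729041/68451019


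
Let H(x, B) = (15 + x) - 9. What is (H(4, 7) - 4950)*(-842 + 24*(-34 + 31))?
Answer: 4515160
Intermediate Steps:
H(x, B) = 6 + x
(H(4, 7) - 4950)*(-842 + 24*(-34 + 31)) = ((6 + 4) - 4950)*(-842 + 24*(-34 + 31)) = (10 - 4950)*(-842 + 24*(-3)) = -4940*(-842 - 72) = -4940*(-914) = 4515160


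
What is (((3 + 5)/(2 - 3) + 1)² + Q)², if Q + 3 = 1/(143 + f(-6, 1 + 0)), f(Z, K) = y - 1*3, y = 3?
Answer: 43283241/20449 ≈ 2116.6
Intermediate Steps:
f(Z, K) = 0 (f(Z, K) = 3 - 1*3 = 3 - 3 = 0)
Q = -428/143 (Q = -3 + 1/(143 + 0) = -3 + 1/143 = -428/143 ≈ -2.9930)
(((3 + 5)/(2 - 3) + 1)² + Q)² = (((3 + 5)/(2 - 3) + 1)² - 428/143)² = ((8/(-1) + 1)² - 428/143)² = ((8*(-1) + 1)² - 428/143)² = ((-8 + 1)² - 428/143)² = ((-7)² - 428/143)² = (49 - 428/143)² = (6579/143)² = 43283241/20449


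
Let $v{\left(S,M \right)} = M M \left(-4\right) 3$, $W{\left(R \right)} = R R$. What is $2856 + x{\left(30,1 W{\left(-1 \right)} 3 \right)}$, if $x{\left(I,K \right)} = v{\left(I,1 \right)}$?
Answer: $2844$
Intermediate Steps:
$W{\left(R \right)} = R^{2}$
$v{\left(S,M \right)} = - 12 M^{2}$ ($v{\left(S,M \right)} = M - 4 M 3 = M \left(- 12 M\right) = - 12 M^{2}$)
$x{\left(I,K \right)} = -12$ ($x{\left(I,K \right)} = - 12 \cdot 1^{2} = \left(-12\right) 1 = -12$)
$2856 + x{\left(30,1 W{\left(-1 \right)} 3 \right)} = 2856 - 12 = 2844$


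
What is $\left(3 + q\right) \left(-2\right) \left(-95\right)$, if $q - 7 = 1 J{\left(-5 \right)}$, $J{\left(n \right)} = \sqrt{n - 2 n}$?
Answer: $1900 + 190 \sqrt{5} \approx 2324.9$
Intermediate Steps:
$J{\left(n \right)} = \sqrt{- n}$
$q = 7 + \sqrt{5}$ ($q = 7 + 1 \sqrt{\left(-1\right) \left(-5\right)} = 7 + 1 \sqrt{5} = 7 + \sqrt{5} \approx 9.2361$)
$\left(3 + q\right) \left(-2\right) \left(-95\right) = \left(3 + \left(7 + \sqrt{5}\right)\right) \left(-2\right) \left(-95\right) = \left(10 + \sqrt{5}\right) \left(-2\right) \left(-95\right) = \left(-20 - 2 \sqrt{5}\right) \left(-95\right) = 1900 + 190 \sqrt{5}$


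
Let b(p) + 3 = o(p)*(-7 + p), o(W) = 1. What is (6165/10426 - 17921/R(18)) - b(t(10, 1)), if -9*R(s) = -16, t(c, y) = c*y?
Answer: -840750237/83408 ≈ -10080.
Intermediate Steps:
R(s) = 16/9 (R(s) = -⅑*(-16) = 16/9)
b(p) = -10 + p (b(p) = -3 + 1*(-7 + p) = -3 + (-7 + p) = -10 + p)
(6165/10426 - 17921/R(18)) - b(t(10, 1)) = (6165/10426 - 17921/16/9) - (-10 + 10*1) = (6165*(1/10426) - 17921*9/16) - (-10 + 10) = (6165/10426 - 161289/16) - 1*0 = -840750237/83408 + 0 = -840750237/83408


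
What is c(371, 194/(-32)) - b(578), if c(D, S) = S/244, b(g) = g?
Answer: -2256609/3904 ≈ -578.02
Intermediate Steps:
c(D, S) = S/244 (c(D, S) = S*(1/244) = S/244)
c(371, 194/(-32)) - b(578) = (194/(-32))/244 - 1*578 = (194*(-1/32))/244 - 578 = (1/244)*(-97/16) - 578 = -97/3904 - 578 = -2256609/3904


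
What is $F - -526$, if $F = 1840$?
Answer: $2366$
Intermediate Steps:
$F - -526 = 1840 - -526 = 1840 + 526 = 2366$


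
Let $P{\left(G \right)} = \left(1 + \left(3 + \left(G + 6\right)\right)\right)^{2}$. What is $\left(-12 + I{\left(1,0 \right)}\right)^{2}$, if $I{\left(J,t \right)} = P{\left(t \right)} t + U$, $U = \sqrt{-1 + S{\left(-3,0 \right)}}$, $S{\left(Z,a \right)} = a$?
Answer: $\left(12 - i\right)^{2} \approx 143.0 - 24.0 i$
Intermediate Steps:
$U = i$ ($U = \sqrt{-1 + 0} = \sqrt{-1} = i \approx 1.0 i$)
$P{\left(G \right)} = \left(10 + G\right)^{2}$ ($P{\left(G \right)} = \left(1 + \left(3 + \left(6 + G\right)\right)\right)^{2} = \left(1 + \left(9 + G\right)\right)^{2} = \left(10 + G\right)^{2}$)
$I{\left(J,t \right)} = i + t \left(10 + t\right)^{2}$ ($I{\left(J,t \right)} = \left(10 + t\right)^{2} t + i = t \left(10 + t\right)^{2} + i = i + t \left(10 + t\right)^{2}$)
$\left(-12 + I{\left(1,0 \right)}\right)^{2} = \left(-12 + \left(i + 0 \left(10 + 0\right)^{2}\right)\right)^{2} = \left(-12 + \left(i + 0 \cdot 10^{2}\right)\right)^{2} = \left(-12 + \left(i + 0 \cdot 100\right)\right)^{2} = \left(-12 + \left(i + 0\right)\right)^{2} = \left(-12 + i\right)^{2}$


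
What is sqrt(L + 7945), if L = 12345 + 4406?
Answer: 42*sqrt(14) ≈ 157.15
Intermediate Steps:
L = 16751
sqrt(L + 7945) = sqrt(16751 + 7945) = sqrt(24696) = 42*sqrt(14)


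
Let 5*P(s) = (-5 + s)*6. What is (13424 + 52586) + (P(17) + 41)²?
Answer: 1726979/25 ≈ 69079.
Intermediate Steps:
P(s) = -6 + 6*s/5 (P(s) = ((-5 + s)*6)/5 = (-30 + 6*s)/5 = -6 + 6*s/5)
(13424 + 52586) + (P(17) + 41)² = (13424 + 52586) + ((-6 + (6/5)*17) + 41)² = 66010 + ((-6 + 102/5) + 41)² = 66010 + (72/5 + 41)² = 66010 + (277/5)² = 66010 + 76729/25 = 1726979/25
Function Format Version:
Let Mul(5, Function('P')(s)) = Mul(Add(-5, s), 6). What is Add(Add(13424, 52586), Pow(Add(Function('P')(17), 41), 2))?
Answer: Rational(1726979, 25) ≈ 69079.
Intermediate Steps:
Function('P')(s) = Add(-6, Mul(Rational(6, 5), s)) (Function('P')(s) = Mul(Rational(1, 5), Mul(Add(-5, s), 6)) = Mul(Rational(1, 5), Add(-30, Mul(6, s))) = Add(-6, Mul(Rational(6, 5), s)))
Add(Add(13424, 52586), Pow(Add(Function('P')(17), 41), 2)) = Add(Add(13424, 52586), Pow(Add(Add(-6, Mul(Rational(6, 5), 17)), 41), 2)) = Add(66010, Pow(Add(Add(-6, Rational(102, 5)), 41), 2)) = Add(66010, Pow(Add(Rational(72, 5), 41), 2)) = Add(66010, Pow(Rational(277, 5), 2)) = Add(66010, Rational(76729, 25)) = Rational(1726979, 25)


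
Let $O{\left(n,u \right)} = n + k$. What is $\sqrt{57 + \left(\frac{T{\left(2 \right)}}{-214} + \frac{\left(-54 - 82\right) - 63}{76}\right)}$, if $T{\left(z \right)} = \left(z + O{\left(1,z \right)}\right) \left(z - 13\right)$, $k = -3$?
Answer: $\frac{\sqrt{78527}}{38} \approx 7.3744$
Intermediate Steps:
$O{\left(n,u \right)} = -3 + n$ ($O{\left(n,u \right)} = n - 3 = -3 + n$)
$T{\left(z \right)} = \left(-13 + z\right) \left(-2 + z\right)$ ($T{\left(z \right)} = \left(z + \left(-3 + 1\right)\right) \left(z - 13\right) = \left(z - 2\right) \left(-13 + z\right) = \left(-2 + z\right) \left(-13 + z\right) = \left(-13 + z\right) \left(-2 + z\right)$)
$\sqrt{57 + \left(\frac{T{\left(2 \right)}}{-214} + \frac{\left(-54 - 82\right) - 63}{76}\right)} = \sqrt{57 + \left(\frac{26 + 2^{2} - 30}{-214} + \frac{\left(-54 - 82\right) - 63}{76}\right)} = \sqrt{57 + \left(\left(26 + 4 - 30\right) \left(- \frac{1}{214}\right) + \left(-136 - 63\right) \frac{1}{76}\right)} = \sqrt{57 + \left(0 \left(- \frac{1}{214}\right) - \frac{199}{76}\right)} = \sqrt{57 + \left(0 - \frac{199}{76}\right)} = \sqrt{57 - \frac{199}{76}} = \sqrt{\frac{4133}{76}} = \frac{\sqrt{78527}}{38}$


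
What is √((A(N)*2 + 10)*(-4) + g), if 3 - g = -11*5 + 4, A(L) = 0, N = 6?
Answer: √14 ≈ 3.7417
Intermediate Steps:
g = 54 (g = 3 - (-11*5 + 4) = 3 - (-55 + 4) = 3 - 1*(-51) = 3 + 51 = 54)
√((A(N)*2 + 10)*(-4) + g) = √((0*2 + 10)*(-4) + 54) = √((0 + 10)*(-4) + 54) = √(10*(-4) + 54) = √(-40 + 54) = √14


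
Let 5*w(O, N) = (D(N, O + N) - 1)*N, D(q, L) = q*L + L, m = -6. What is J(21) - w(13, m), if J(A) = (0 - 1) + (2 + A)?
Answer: -106/5 ≈ -21.200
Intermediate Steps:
J(A) = 1 + A (J(A) = -1 + (2 + A) = 1 + A)
D(q, L) = L + L*q (D(q, L) = L*q + L = L + L*q)
w(O, N) = N*(-1 + (1 + N)*(N + O))/5 (w(O, N) = (((O + N)*(1 + N) - 1)*N)/5 = (((N + O)*(1 + N) - 1)*N)/5 = (((1 + N)*(N + O) - 1)*N)/5 = ((-1 + (1 + N)*(N + O))*N)/5 = (N*(-1 + (1 + N)*(N + O)))/5 = N*(-1 + (1 + N)*(N + O))/5)
J(21) - w(13, m) = (1 + 21) - (-6)*(-1 + (1 - 6)*(-6 + 13))/5 = 22 - (-6)*(-1 - 5*7)/5 = 22 - (-6)*(-1 - 35)/5 = 22 - (-6)*(-36)/5 = 22 - 1*216/5 = 22 - 216/5 = -106/5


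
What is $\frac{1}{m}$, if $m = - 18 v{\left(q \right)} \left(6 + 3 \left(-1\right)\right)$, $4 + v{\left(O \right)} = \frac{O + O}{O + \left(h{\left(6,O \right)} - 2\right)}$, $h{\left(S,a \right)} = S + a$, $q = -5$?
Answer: $\frac{1}{126} \approx 0.0079365$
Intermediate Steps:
$v{\left(O \right)} = -4 + \frac{2 O}{4 + 2 O}$ ($v{\left(O \right)} = -4 + \frac{O + O}{O + \left(\left(6 + O\right) - 2\right)} = -4 + \frac{2 O}{O + \left(\left(6 + O\right) - 2\right)} = -4 + \frac{2 O}{O + \left(4 + O\right)} = -4 + \frac{2 O}{4 + 2 O}$)
$m = 126$ ($m = - 18 \frac{-8 - -15}{2 - 5} \left(6 + 3 \left(-1\right)\right) = - 18 \frac{-8 + 15}{-3} \left(6 - 3\right) = - 18 \left(\left(- \frac{1}{3}\right) 7\right) 3 = \left(-18\right) \left(- \frac{7}{3}\right) 3 = 42 \cdot 3 = 126$)
$\frac{1}{m} = \frac{1}{126}$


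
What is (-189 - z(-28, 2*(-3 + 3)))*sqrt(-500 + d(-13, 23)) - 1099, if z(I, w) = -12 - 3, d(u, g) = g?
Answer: -1099 - 522*I*sqrt(53) ≈ -1099.0 - 3800.2*I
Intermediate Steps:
z(I, w) = -15
(-189 - z(-28, 2*(-3 + 3)))*sqrt(-500 + d(-13, 23)) - 1099 = (-189 - 1*(-15))*sqrt(-500 + 23) - 1099 = (-189 + 15)*sqrt(-477) - 1099 = -522*I*sqrt(53) - 1099 = -1099 - 522*I*sqrt(53)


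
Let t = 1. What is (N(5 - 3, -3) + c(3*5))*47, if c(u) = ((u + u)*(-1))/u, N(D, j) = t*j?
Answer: -235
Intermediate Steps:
N(D, j) = j (N(D, j) = 1*j = j)
c(u) = -2 (c(u) = ((2*u)*(-1))/u = (-2*u)/u = -2)
(N(5 - 3, -3) + c(3*5))*47 = (-3 - 2)*47 = -5*47 = -235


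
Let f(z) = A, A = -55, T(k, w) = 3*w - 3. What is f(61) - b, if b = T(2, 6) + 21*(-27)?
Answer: 497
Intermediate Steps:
T(k, w) = -3 + 3*w
b = -552 (b = (-3 + 3*6) + 21*(-27) = (-3 + 18) - 567 = 15 - 567 = -552)
f(z) = -55
f(61) - b = -55 - 1*(-552) = -55 + 552 = 497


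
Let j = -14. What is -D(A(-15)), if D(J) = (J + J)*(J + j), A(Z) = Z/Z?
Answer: 26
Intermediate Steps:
A(Z) = 1
D(J) = 2*J*(-14 + J) (D(J) = (J + J)*(J - 14) = (2*J)*(-14 + J) = 2*J*(-14 + J))
-D(A(-15)) = -2*(-14 + 1) = -2*(-13) = -1*(-26) = 26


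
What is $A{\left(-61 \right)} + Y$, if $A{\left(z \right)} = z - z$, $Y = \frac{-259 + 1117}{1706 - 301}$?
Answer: $\frac{858}{1405} \approx 0.61068$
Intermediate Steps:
$Y = \frac{858}{1405} \approx 0.61068$
$A{\left(z \right)} = 0$
$A{\left(-61 \right)} + Y = 0 + \frac{858}{1405} = \frac{858}{1405}$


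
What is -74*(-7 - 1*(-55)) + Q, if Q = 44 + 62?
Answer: -3446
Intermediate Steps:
Q = 106
-74*(-7 - 1*(-55)) + Q = -74*(-7 - 1*(-55)) + 106 = -74*(-7 + 55) + 106 = -74*48 + 106 = -3552 + 106 = -3446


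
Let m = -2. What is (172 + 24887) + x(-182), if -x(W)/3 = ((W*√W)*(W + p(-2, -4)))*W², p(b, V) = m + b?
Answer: 25059 - 3363940944*I*√182 ≈ 25059.0 - 4.5382e+10*I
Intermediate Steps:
p(b, V) = -2 + b
x(W) = -3*W^(7/2)*(-4 + W) (x(W) = -3*(W*√W)*(W + (-2 - 2))*W² = -3*W^(3/2)*(W - 4)*W² = -3*W^(3/2)*(-4 + W)*W² = -3*W^(7/2)*(-4 + W))
(172 + 24887) + x(-182) = (172 + 24887) + 3*(-182)^(7/2)*(4 - 1*(-182)) = 25059 + 3*(-6028568*I*√182)*(4 + 182) = 25059 + 3*(-6028568*I*√182)*186 = 25059 - 3363940944*I*√182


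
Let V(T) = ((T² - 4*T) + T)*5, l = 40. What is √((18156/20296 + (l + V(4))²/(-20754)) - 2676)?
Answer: I*√91564811279497610/5850322 ≈ 51.723*I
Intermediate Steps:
V(T) = -15*T + 5*T² (V(T) = (T² - 3*T)*5 = -15*T + 5*T²)
√((18156/20296 + (l + V(4))²/(-20754)) - 2676) = √((18156/20296 + (40 + 5*4*(-3 + 4))²/(-20754)) - 2676) = √((18156*(1/20296) + (40 + 5*4*1)²*(-1/20754)) - 2676) = √((4539/5074 + (40 + 20)²*(-1/20754)) - 2676) = √((4539/5074 + 60²*(-1/20754)) - 2676) = √((4539/5074 + 3600*(-1/20754)) - 2676) = √((4539/5074 - 200/1153) - 2676) = √(4218667/5850322 - 2676) = √(-15651243005/5850322) = I*√91564811279497610/5850322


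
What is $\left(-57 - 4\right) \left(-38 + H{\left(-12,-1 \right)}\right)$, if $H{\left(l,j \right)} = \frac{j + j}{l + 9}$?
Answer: $\frac{6832}{3} \approx 2277.3$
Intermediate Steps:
$H{\left(l,j \right)} = \frac{2 j}{9 + l}$
$\left(-57 - 4\right) \left(-38 + H{\left(-12,-1 \right)}\right) = \left(-57 - 4\right) \left(-38 + 2 \left(-1\right) \frac{1}{9 - 12}\right) = \left(-57 - 4\right) \left(-38 + 2 \left(-1\right) \frac{1}{-3}\right) = - 61 \left(-38 + 2 \left(-1\right) \left(- \frac{1}{3}\right)\right) = - 61 \left(-38 + \frac{2}{3}\right) = \left(-61\right) \left(- \frac{112}{3}\right) = \frac{6832}{3}$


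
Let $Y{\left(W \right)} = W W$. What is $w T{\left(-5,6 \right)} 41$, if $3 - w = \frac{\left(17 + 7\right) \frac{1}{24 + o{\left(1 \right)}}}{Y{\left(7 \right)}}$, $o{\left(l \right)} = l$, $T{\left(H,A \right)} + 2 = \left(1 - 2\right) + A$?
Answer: $\frac{449073}{1225} \approx 366.59$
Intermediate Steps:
$T{\left(H,A \right)} = -3 + A$ ($T{\left(H,A \right)} = -2 + \left(\left(1 - 2\right) + A\right) = -2 + \left(-1 + A\right) = -3 + A$)
$Y{\left(W \right)} = W^{2}$
$w = \frac{3651}{1225}$ ($w = 3 - \frac{\left(17 + 7\right) \frac{1}{24 + 1}}{7^{2}} = 3 - \frac{24 \cdot \frac{1}{25}}{49} = 3 - 24 \cdot \frac{1}{25} \cdot \frac{1}{49} = 3 - \frac{24}{25} \cdot \frac{1}{49} = 3 - \frac{24}{1225} = \frac{3651}{1225} \approx 2.9804$)
$w T{\left(-5,6 \right)} 41 = \frac{3651 \left(-3 + 6\right)}{1225} \cdot 41 = \frac{3651}{1225} \cdot 3 \cdot 41 = \frac{10953}{1225} \cdot 41 = \frac{449073}{1225}$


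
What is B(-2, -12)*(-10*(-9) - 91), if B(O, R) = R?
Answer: 12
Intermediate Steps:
B(-2, -12)*(-10*(-9) - 91) = -12*(-10*(-9) - 91) = -12*(90 - 91) = -12*(-1) = 12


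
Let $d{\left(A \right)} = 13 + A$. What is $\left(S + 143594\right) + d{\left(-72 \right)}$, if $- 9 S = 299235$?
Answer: $\frac{330860}{3} \approx 1.1029 \cdot 10^{5}$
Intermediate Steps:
$S = - \frac{99745}{3}$ ($S = \left(- \frac{1}{9}\right) 299235 = - \frac{99745}{3} \approx -33248.0$)
$\left(S + 143594\right) + d{\left(-72 \right)} = \left(- \frac{99745}{3} + 143594\right) + \left(13 - 72\right) = \frac{331037}{3} - 59 = \frac{330860}{3}$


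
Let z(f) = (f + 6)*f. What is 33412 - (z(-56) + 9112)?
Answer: 21500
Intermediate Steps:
z(f) = f*(6 + f) (z(f) = (6 + f)*f = f*(6 + f))
33412 - (z(-56) + 9112) = 33412 - (-56*(6 - 56) + 9112) = 33412 - (-56*(-50) + 9112) = 33412 - (2800 + 9112) = 33412 - 1*11912 = 33412 - 11912 = 21500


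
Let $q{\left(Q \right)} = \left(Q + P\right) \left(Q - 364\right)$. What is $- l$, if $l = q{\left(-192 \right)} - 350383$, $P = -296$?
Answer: $79055$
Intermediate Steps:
$q{\left(Q \right)} = \left(-364 + Q\right) \left(-296 + Q\right)$ ($q{\left(Q \right)} = \left(Q - 296\right) \left(Q - 364\right) = \left(-296 + Q\right) \left(-364 + Q\right) = \left(-364 + Q\right) \left(-296 + Q\right)$)
$l = -79055$ ($l = \left(107744 + \left(-192\right)^{2} - -126720\right) - 350383 = \left(107744 + 36864 + 126720\right) - 350383 = 271328 - 350383 = -79055$)
$- l = \left(-1\right) \left(-79055\right) = 79055$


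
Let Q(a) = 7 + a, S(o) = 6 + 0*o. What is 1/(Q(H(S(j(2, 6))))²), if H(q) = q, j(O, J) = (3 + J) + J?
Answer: 1/169 ≈ 0.0059172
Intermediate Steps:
j(O, J) = 3 + 2*J
S(o) = 6 (S(o) = 6 + 0 = 6)
1/(Q(H(S(j(2, 6))))²) = 1/((7 + 6)²) = 1/(13²) = 1/169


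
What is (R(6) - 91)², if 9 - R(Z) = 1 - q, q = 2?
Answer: 6561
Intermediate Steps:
R(Z) = 10 (R(Z) = 9 - (1 - 1*2) = 9 - (1 - 2) = 9 - 1*(-1) = 9 + 1 = 10)
(R(6) - 91)² = (10 - 91)² = (-81)² = 6561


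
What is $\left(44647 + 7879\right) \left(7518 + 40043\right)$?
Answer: $2498189086$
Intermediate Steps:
$\left(44647 + 7879\right) \left(7518 + 40043\right) = 52526 \cdot 47561 = 2498189086$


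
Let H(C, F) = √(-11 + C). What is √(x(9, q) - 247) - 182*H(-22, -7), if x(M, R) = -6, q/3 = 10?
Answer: I*(√253 - 182*√33) ≈ -1029.6*I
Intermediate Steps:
q = 30 (q = 3*10 = 30)
√(x(9, q) - 247) - 182*H(-22, -7) = √(-6 - 247) - 182*√(-11 - 22) = √(-253) - 182*I*√33 = I*√253 - 182*I*√33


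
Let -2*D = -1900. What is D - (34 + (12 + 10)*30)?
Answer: 256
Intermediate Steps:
D = 950 (D = -½*(-1900) = 950)
D - (34 + (12 + 10)*30) = 950 - (34 + (12 + 10)*30) = 950 - (34 + 22*30) = 950 - (34 + 660) = 950 - 1*694 = 950 - 694 = 256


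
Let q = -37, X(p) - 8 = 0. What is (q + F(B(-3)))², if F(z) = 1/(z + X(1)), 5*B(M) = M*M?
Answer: 3268864/2401 ≈ 1361.5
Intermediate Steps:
X(p) = 8 (X(p) = 8 + 0 = 8)
B(M) = M²/5 (B(M) = (M*M)/5 = M²/5)
F(z) = 1/(8 + z) (F(z) = 1/(z + 8) = 1/(8 + z))
(q + F(B(-3)))² = (-37 + 1/(8 + (⅕)*(-3)²))² = (-37 + 1/(8 + (⅕)*9))² = (-37 + 1/(8 + 9/5))² = (-37 + 1/(49/5))² = (-37 + 5/49)² = (-1808/49)² = 3268864/2401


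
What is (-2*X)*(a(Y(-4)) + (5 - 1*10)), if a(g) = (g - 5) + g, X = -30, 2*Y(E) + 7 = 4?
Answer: -780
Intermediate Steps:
Y(E) = -3/2 (Y(E) = -7/2 + (½)*4 = -7/2 + 2 = -3/2)
a(g) = -5 + 2*g (a(g) = (-5 + g) + g = -5 + 2*g)
(-2*X)*(a(Y(-4)) + (5 - 1*10)) = (-2*(-30))*((-5 + 2*(-3/2)) + (5 - 1*10)) = 60*((-5 - 3) + (5 - 10)) = 60*(-8 - 5) = 60*(-13) = -780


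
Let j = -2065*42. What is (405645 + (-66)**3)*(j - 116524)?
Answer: -24014256846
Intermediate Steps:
j = -86730
(405645 + (-66)**3)*(j - 116524) = (405645 + (-66)**3)*(-86730 - 116524) = (405645 - 287496)*(-203254) = 118149*(-203254) = -24014256846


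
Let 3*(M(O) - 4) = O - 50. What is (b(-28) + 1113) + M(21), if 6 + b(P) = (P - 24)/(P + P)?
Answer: 46295/42 ≈ 1102.3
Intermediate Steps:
b(P) = -6 + (-24 + P)/(2*P) (b(P) = -6 + (P - 24)/(P + P) = -6 + (-24 + P)/((2*P)) = -6 + (-24 + P)*(1/(2*P)) = -6 + (-24 + P)/(2*P))
M(O) = -38/3 + O/3 (M(O) = 4 + (O - 50)/3 = 4 + (-50 + O)/3 = 4 + (-50/3 + O/3) = -38/3 + O/3)
(b(-28) + 1113) + M(21) = ((-11/2 - 12/(-28)) + 1113) + (-38/3 + (⅓)*21) = ((-11/2 - 12*(-1/28)) + 1113) + (-38/3 + 7) = ((-11/2 + 3/7) + 1113) - 17/3 = (-71/14 + 1113) - 17/3 = 15511/14 - 17/3 = 46295/42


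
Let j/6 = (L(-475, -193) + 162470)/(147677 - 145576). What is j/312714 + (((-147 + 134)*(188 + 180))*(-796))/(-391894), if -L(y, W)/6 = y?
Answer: -208462954282568/21456592116993 ≈ -9.7156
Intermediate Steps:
L(y, W) = -6*y
j = 991920/2101 (j = 6*((-6*(-475) + 162470)/(147677 - 145576)) = 6*((2850 + 162470)/2101) = 6*(165320*(1/2101)) = 6*(165320/2101) = 991920/2101 ≈ 472.12)
j/312714 + (((-147 + 134)*(188 + 180))*(-796))/(-391894) = (991920/2101)/312714 + (((-147 + 134)*(188 + 180))*(-796))/(-391894) = (991920/2101)*(1/312714) + (-13*368*(-796))*(-1/391894) = 165320/109502019 - 4784*(-796)*(-1/391894) = 165320/109502019 + 3808064*(-1/391894) = 165320/109502019 - 1904032/195947 = -208462954282568/21456592116993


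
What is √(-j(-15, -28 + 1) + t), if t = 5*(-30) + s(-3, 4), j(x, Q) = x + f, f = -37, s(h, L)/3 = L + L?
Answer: I*√74 ≈ 8.6023*I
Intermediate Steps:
s(h, L) = 6*L (s(h, L) = 3*(L + L) = 3*(2*L) = 6*L)
j(x, Q) = -37 + x (j(x, Q) = x - 37 = -37 + x)
t = -126 (t = 5*(-30) + 6*4 = -150 + 24 = -126)
√(-j(-15, -28 + 1) + t) = √(-(-37 - 15) - 126) = √(-1*(-52) - 126) = √(52 - 126) = √(-74) = I*√74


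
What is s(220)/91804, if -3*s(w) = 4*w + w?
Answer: -275/68853 ≈ -0.0039940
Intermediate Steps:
s(w) = -5*w/3 (s(w) = -(4*w + w)/3 = -5*w/3)
s(220)/91804 = -5/3*220/91804 = -1100/3*1/91804 = -275/68853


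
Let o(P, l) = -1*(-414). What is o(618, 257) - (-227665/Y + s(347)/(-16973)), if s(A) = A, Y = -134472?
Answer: 941093311723/2282393256 ≈ 412.33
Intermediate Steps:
o(P, l) = 414
o(618, 257) - (-227665/Y + s(347)/(-16973)) = 414 - (-227665/(-134472) + 347/(-16973)) = 414 - (-227665*(-1/134472) + 347*(-1/16973)) = 414 - (227665/134472 - 347/16973) = 414 - 1*3817496261/2282393256 = 414 - 3817496261/2282393256 = 941093311723/2282393256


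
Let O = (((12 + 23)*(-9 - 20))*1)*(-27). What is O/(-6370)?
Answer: -783/182 ≈ -4.3022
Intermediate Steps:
O = 27405 (O = ((35*(-29))*1)*(-27) = -1015*1*(-27) = -1015*(-27) = 27405)
O/(-6370) = 27405/(-6370) = 27405*(-1/6370) = -783/182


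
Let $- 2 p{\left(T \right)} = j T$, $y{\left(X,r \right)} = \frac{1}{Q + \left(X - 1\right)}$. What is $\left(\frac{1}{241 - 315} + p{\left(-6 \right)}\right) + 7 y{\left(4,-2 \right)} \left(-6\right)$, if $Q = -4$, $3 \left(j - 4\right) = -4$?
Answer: $\frac{3699}{74} \approx 49.987$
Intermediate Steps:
$j = \frac{8}{3}$ ($j = 4 + \frac{1}{3} \left(-4\right) = 4 - \frac{4}{3} = \frac{8}{3} \approx 2.6667$)
$y{\left(X,r \right)} = \frac{1}{-5 + X}$ ($y{\left(X,r \right)} = \frac{1}{-4 + \left(X - 1\right)} = \frac{1}{-4 + \left(-1 + X\right)} = \frac{1}{-5 + X}$)
$p{\left(T \right)} = - \frac{4 T}{3}$ ($p{\left(T \right)} = - \frac{\frac{8}{3} T}{2} = - \frac{4 T}{3}$)
$\left(\frac{1}{241 - 315} + p{\left(-6 \right)}\right) + 7 y{\left(4,-2 \right)} \left(-6\right) = \left(\frac{1}{241 - 315} - -8\right) + \frac{7}{-5 + 4} \left(-6\right) = \left(\frac{1}{-74} + 8\right) + \frac{7}{-1} \left(-6\right) = \left(- \frac{1}{74} + 8\right) + 7 \left(-1\right) \left(-6\right) = \frac{591}{74} - -42 = \frac{591}{74} + 42 = \frac{3699}{74}$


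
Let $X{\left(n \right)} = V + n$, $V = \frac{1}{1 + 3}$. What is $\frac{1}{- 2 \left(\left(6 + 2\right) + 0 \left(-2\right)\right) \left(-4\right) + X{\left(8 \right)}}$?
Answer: $\frac{4}{289} \approx 0.013841$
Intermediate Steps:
$V = \frac{1}{4} \approx 0.25$
$X{\left(n \right)} = \frac{1}{4} + n$
$\frac{1}{- 2 \left(\left(6 + 2\right) + 0 \left(-2\right)\right) \left(-4\right) + X{\left(8 \right)}} = \frac{1}{- 2 \left(\left(6 + 2\right) + 0 \left(-2\right)\right) \left(-4\right) + \left(\frac{1}{4} + 8\right)} = \frac{1}{- 2 \left(8 + 0\right) \left(-4\right) + \frac{33}{4}} = \frac{1}{- 2 \cdot 8 \left(-4\right) + \frac{33}{4}} = \frac{1}{\left(-2\right) \left(-32\right) + \frac{33}{4}} = \frac{1}{64 + \frac{33}{4}} = \frac{1}{\frac{289}{4}} = \frac{4}{289}$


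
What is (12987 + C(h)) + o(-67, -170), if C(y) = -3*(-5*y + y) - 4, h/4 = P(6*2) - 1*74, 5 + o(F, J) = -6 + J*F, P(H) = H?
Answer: 21386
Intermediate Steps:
o(F, J) = -11 + F*J (o(F, J) = -5 + (-6 + J*F) = -5 + (-6 + F*J) = -11 + F*J)
h = -248 (h = 4*(6*2 - 1*74) = 4*(12 - 74) = 4*(-62) = -248)
C(y) = -4 + 12*y (C(y) = -(-12)*y - 4 = 12*y - 4 = -4 + 12*y)
(12987 + C(h)) + o(-67, -170) = (12987 + (-4 + 12*(-248))) + (-11 - 67*(-170)) = (12987 + (-4 - 2976)) + (-11 + 11390) = (12987 - 2980) + 11379 = 10007 + 11379 = 21386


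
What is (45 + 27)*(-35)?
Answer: -2520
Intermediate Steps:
(45 + 27)*(-35) = 72*(-35) = -2520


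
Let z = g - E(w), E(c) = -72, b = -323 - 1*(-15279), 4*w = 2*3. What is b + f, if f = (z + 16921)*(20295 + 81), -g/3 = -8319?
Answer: 854788156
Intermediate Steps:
w = 3/2 (w = (2*3)/4 = (¼)*6 = 3/2 ≈ 1.5000)
g = 24957 (g = -3*(-8319) = 24957)
b = 14956 (b = -323 + 15279 = 14956)
z = 25029 (z = 24957 - 1*(-72) = 24957 + 72 = 25029)
f = 854773200 (f = (25029 + 16921)*(20295 + 81) = 41950*20376 = 854773200)
b + f = 14956 + 854773200 = 854788156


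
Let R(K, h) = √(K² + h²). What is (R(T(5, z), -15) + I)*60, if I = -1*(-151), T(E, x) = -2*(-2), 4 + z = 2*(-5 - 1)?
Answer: 9060 + 60*√241 ≈ 9991.5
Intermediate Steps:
z = -16 (z = -4 + 2*(-5 - 1) = -4 + 2*(-6) = -4 - 12 = -16)
T(E, x) = 4
I = 151
(R(T(5, z), -15) + I)*60 = (√(4² + (-15)²) + 151)*60 = (√(16 + 225) + 151)*60 = (√241 + 151)*60 = (151 + √241)*60 = 9060 + 60*√241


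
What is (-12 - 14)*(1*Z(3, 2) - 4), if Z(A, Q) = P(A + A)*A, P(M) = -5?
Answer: 494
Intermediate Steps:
Z(A, Q) = -5*A
(-12 - 14)*(1*Z(3, 2) - 4) = (-12 - 14)*(1*(-5*3) - 4) = -26*(1*(-15) - 4) = -26*(-15 - 4) = -26*(-19) = 494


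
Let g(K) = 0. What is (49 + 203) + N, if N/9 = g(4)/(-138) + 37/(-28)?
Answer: 6723/28 ≈ 240.11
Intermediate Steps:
N = -333/28 (N = 9*(0/(-138) + 37/(-28)) = 9*(0*(-1/138) + 37*(-1/28)) = 9*(0 - 37/28) = 9*(-37/28) = -333/28 ≈ -11.893)
(49 + 203) + N = (49 + 203) - 333/28 = 252 - 333/28 = 6723/28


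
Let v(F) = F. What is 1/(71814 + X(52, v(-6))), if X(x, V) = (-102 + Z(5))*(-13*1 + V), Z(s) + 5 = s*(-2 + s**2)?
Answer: 1/71662 ≈ 1.3954e-5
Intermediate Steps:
Z(s) = -5 + s*(-2 + s**2)
X(x, V) = -104 + 8*V (X(x, V) = (-102 + (-5 + 5**3 - 2*5))*(-13*1 + V) = (-102 + (-5 + 125 - 10))*(-13 + V) = (-102 + 110)*(-13 + V) = 8*(-13 + V) = -104 + 8*V)
1/(71814 + X(52, v(-6))) = 1/(71814 + (-104 + 8*(-6))) = 1/(71814 + (-104 - 48)) = 1/(71814 - 152) = 1/71662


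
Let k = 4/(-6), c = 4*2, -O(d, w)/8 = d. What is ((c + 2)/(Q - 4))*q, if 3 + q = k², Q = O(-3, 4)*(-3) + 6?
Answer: 23/63 ≈ 0.36508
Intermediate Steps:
O(d, w) = -8*d
c = 8
Q = -66 (Q = -8*(-3)*(-3) + 6 = 24*(-3) + 6 = -72 + 6 = -66)
k = -⅔ (k = 4*(-⅙) = -⅔ ≈ -0.66667)
q = -23/9 (q = -3 + (-⅔)² = -3 + 4/9 = -23/9 ≈ -2.5556)
((c + 2)/(Q - 4))*q = ((8 + 2)/(-66 - 4))*(-23/9) = (10/(-70))*(-23/9) = (10*(-1/70))*(-23/9) = -⅐*(-23/9) = 23/63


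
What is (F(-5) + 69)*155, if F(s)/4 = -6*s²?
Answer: -82305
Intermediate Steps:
F(s) = -24*s² (F(s) = 4*(-6*s²) = -24*s²)
(F(-5) + 69)*155 = (-24*(-5)² + 69)*155 = (-24*25 + 69)*155 = (-600 + 69)*155 = -531*155 = -82305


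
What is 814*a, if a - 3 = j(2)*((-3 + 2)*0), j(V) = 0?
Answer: 2442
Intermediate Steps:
a = 3 (a = 3 + 0*((-3 + 2)*0) = 3 + 0*(-1*0) = 3 + 0*0 = 3 + 0 = 3)
814*a = 814*3 = 2442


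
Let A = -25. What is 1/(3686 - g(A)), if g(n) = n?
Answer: 1/3711 ≈ 0.00026947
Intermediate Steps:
1/(3686 - g(A)) = 1/(3686 - 1*(-25)) = 1/(3686 + 25) = 1/3711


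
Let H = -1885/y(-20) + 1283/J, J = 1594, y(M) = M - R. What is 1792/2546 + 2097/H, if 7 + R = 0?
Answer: 1487798254/98620583 ≈ 15.086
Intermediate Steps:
R = -7 (R = -7 + 0 = -7)
y(M) = 7 + M (y(M) = M - 1*(-7) = M + 7 = 7 + M)
H = 232413/1594 (H = -1885/(7 - 20) + 1283/1594 = -1885/(-13) + 1283*(1/1594) = -1885*(-1/13) + 1283/1594 = 145 + 1283/1594 = 232413/1594 ≈ 145.80)
1792/2546 + 2097/H = 1792/2546 + 2097/(232413/1594) = 1792*(1/2546) + 2097*(1594/232413) = 896/1273 + 1114206/77471 = 1487798254/98620583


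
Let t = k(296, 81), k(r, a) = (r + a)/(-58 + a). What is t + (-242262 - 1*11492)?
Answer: -5835965/23 ≈ -2.5374e+5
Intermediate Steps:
k(r, a) = (a + r)/(-58 + a)
t = 377/23 (t = (81 + 296)/(-58 + 81) = 377/23 ≈ 16.391)
t + (-242262 - 1*11492) = 377/23 + (-242262 - 1*11492) = 377/23 + (-242262 - 11492) = 377/23 - 253754 = -5835965/23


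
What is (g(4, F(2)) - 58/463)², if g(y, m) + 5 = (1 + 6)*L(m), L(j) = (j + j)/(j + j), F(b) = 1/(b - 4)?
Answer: 753424/214369 ≈ 3.5146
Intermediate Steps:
F(b) = 1/(-4 + b)
L(j) = 1 (L(j) = (2*j)/((2*j)) = (2*j)*(1/(2*j)) = 1)
g(y, m) = 2 (g(y, m) = -5 + (1 + 6)*1 = -5 + 7*1 = -5 + 7 = 2)
(g(4, F(2)) - 58/463)² = (2 - 58/463)² = (868/463)² = 753424/214369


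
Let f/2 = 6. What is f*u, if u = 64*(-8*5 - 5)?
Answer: -34560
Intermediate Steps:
f = 12 (f = 2*6 = 12)
u = -2880 (u = 64*(-4*10 - 5) = 64*(-40 - 5) = 64*(-45) = -2880)
f*u = 12*(-2880) = -34560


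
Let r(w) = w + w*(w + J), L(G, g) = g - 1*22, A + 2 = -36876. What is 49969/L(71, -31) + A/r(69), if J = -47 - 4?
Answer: -67463893/69483 ≈ -970.94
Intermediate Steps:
A = -36878 (A = -2 - 36876 = -36878)
J = -51
L(G, g) = -22 + g (L(G, g) = g - 22 = -22 + g)
r(w) = w + w*(-51 + w) (r(w) = w + w*(w - 51) = w + w*(-51 + w))
49969/L(71, -31) + A/r(69) = 49969/(-22 - 31) - 36878*1/(69*(-50 + 69)) = 49969/(-53) - 36878/(69*19) = 49969*(-1/53) - 36878/1311 = -49969/53 - 36878*1/1311 = -49969/53 - 36878/1311 = -67463893/69483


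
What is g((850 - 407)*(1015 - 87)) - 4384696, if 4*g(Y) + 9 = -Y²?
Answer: -169024037609/4 ≈ -4.2256e+10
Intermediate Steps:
g(Y) = -9/4 - Y²/4 (g(Y) = -9/4 + (-Y²)/4 = -9/4 - Y²/4)
g((850 - 407)*(1015 - 87)) - 4384696 = (-9/4 - (850 - 407)²*(1015 - 87)²/4) - 4384696 = (-9/4 - (443*928)²/4) - 4384696 = (-9/4 - ¼*411104²) - 4384696 = (-9/4 - ¼*169006498816) - 4384696 = (-9/4 - 42251624704) - 4384696 = -169006498825/4 - 4384696 = -169024037609/4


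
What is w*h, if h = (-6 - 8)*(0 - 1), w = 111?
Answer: 1554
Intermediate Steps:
h = 14 (h = -14*(-1) = 14)
w*h = 111*14 = 1554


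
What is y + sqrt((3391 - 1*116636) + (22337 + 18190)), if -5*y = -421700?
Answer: 84340 + I*sqrt(72718) ≈ 84340.0 + 269.66*I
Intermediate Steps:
y = 84340 (y = -1/5*(-421700) = 84340)
y + sqrt((3391 - 1*116636) + (22337 + 18190)) = 84340 + sqrt((3391 - 1*116636) + (22337 + 18190)) = 84340 + sqrt((3391 - 116636) + 40527) = 84340 + sqrt(-113245 + 40527) = 84340 + sqrt(-72718) = 84340 + I*sqrt(72718)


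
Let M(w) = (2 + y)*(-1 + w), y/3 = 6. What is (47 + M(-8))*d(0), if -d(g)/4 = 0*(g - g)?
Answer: 0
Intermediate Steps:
y = 18 (y = 3*6 = 18)
M(w) = -20 + 20*w (M(w) = (2 + 18)*(-1 + w) = 20*(-1 + w) = -20 + 20*w)
d(g) = 0 (d(g) = -0*(g - g) = -0*0 = -4*0 = 0)
(47 + M(-8))*d(0) = (47 + (-20 + 20*(-8)))*0 = (47 + (-20 - 160))*0 = (47 - 180)*0 = -133*0 = 0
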